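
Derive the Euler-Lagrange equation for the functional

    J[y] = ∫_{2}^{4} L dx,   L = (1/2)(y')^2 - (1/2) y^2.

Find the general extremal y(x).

The Lagrangian is L = (1/2)(y')^2 - (1/2) y^2.
∂L/∂y = -y.
∂L/∂y' = y'.
The Euler-Lagrange equation d/dx(∂L/∂y') − ∂L/∂y = 0 becomes:
    y'' + y = 0
General solution: y(x) = A sin(x) + B cos(x), where A and B are arbitrary constants fixed by the endpoint conditions.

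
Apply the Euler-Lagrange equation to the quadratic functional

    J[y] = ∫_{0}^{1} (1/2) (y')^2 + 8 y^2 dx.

The Lagrangian is L = (1/2) (y')^2 + 8 y^2.
Compute ∂L/∂y = 16y, ∂L/∂y' = y'.
The Euler-Lagrange equation d/dx(∂L/∂y') − ∂L/∂y = 0 reduces to
    y'' − 16 y = 0.
Its general solution is
    y(x) = A e^(4x) + B e^(−4x),
with A, B fixed by the endpoint conditions.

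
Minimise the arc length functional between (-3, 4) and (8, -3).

Arc-length functional: J[y] = ∫ sqrt(1 + (y')^2) dx.
Lagrangian L = sqrt(1 + (y')^2) has no explicit y dependence, so ∂L/∂y = 0 and the Euler-Lagrange equation gives
    d/dx( y' / sqrt(1 + (y')^2) ) = 0  ⇒  y' / sqrt(1 + (y')^2) = const.
Hence y' is constant, so y(x) is affine.
Fitting the endpoints (-3, 4) and (8, -3):
    slope m = ((-3) − 4) / (8 − (-3)) = -7/11,
    intercept c = 4 − m·(-3) = 23/11.
Extremal: y(x) = (-7/11) x + 23/11.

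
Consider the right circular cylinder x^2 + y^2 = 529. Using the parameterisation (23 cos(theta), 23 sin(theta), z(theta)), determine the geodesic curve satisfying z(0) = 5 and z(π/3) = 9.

Parameterise the cylinder of radius R = 23 as
    r(θ) = (23 cos θ, 23 sin θ, z(θ)).
The arc-length element is
    ds = sqrt(529 + (dz/dθ)^2) dθ,
so the Lagrangian is L = sqrt(529 + z'^2).
L depends on z' only, not on z or θ, so ∂L/∂z = 0 and
    ∂L/∂z' = z' / sqrt(529 + z'^2).
The Euler-Lagrange equation gives
    d/dθ( z' / sqrt(529 + z'^2) ) = 0,
so z' is constant. Integrating once:
    z(θ) = a θ + b,
a helix on the cylinder (a straight line when the cylinder is unrolled). The constants a, b are determined by the endpoint conditions.
With endpoint conditions z(0) = 5 and z(π/3) = 9: from z(0) = b we get b = 5, and a·π/3 + 5 = 9 gives a = 12/π, so
    z(θ) = (12/π) θ + 5.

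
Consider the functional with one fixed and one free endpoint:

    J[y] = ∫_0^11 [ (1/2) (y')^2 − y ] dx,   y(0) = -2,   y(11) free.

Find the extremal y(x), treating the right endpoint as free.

The Lagrangian L = (1/2) (y')^2 − y gives
    ∂L/∂y = −1,   ∂L/∂y' = y'.
Euler-Lagrange: d/dx(y') − (−1) = 0, i.e. y'' + 1 = 0, so
    y(x) = −(1/2) x^2 + C1 x + C2.
Fixed left endpoint y(0) = -2 ⇒ C2 = -2.
The right endpoint x = 11 is free, so the natural (transversality) condition is ∂L/∂y' |_{x=11} = 0, i.e. y'(11) = 0.
Compute y'(x) = −1 x + C1, so y'(11) = −11 + C1 = 0 ⇒ C1 = 11.
Therefore the extremal is
    y(x) = −x^2/2 + 11 x − 2.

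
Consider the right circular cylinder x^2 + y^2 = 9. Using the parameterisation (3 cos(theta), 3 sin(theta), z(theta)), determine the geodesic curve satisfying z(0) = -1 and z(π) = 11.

Parameterise the cylinder of radius R = 3 as
    r(θ) = (3 cos θ, 3 sin θ, z(θ)).
The arc-length element is
    ds = sqrt(9 + (dz/dθ)^2) dθ,
so the Lagrangian is L = sqrt(9 + z'^2).
L depends on z' only, not on z or θ, so ∂L/∂z = 0 and
    ∂L/∂z' = z' / sqrt(9 + z'^2).
The Euler-Lagrange equation gives
    d/dθ( z' / sqrt(9 + z'^2) ) = 0,
so z' is constant. Integrating once:
    z(θ) = a θ + b,
a helix on the cylinder (a straight line when the cylinder is unrolled). The constants a, b are determined by the endpoint conditions.
With endpoint conditions z(0) = -1 and z(π) = 11: from z(0) = b we get b = -1, and a·π + -1 = 11 gives a = 12/π, so
    z(θ) = (12/π) θ − 1.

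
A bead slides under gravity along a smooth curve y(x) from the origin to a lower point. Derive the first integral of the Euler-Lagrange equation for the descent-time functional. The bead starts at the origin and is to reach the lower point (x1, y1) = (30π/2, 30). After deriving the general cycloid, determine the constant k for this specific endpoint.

The Lagrangian L = sqrt((1 + y'^2) / y) has no explicit x dependence, so the Beltrami identity applies:
    L − y' ∂L/∂y' = C.
Compute ∂L/∂y' = y' / sqrt(y (1 + y'^2)).
Substitute:
    sqrt((1 + y'^2)/y) − y'·y' / sqrt(y (1 + y'^2))
    = (1 + y'^2) / sqrt(y (1 + y'^2)) − y'^2 / sqrt(y (1 + y'^2))
    = 1 / sqrt(y (1 + y'^2)) = C.
Squaring and rearranging gives the first integral
    y (1 + y'^2) = 1/C^2 =: k   (constant).
Solving this first-order ODE by the substitution
    y = (k/2)(1 − cos θ)
yields the cycloid parameterisation
    x(θ) = (k/2)(θ − sin θ),   y(θ) = (k/2)(1 − cos θ).
The constant k is fixed by the endpoint condition.
Now fit the given lower endpoint (x1, y1) = (30π/2, 30). At the bottom of the first arch (θ = π), the parametric equations give
    y(π) = (k/2)(1 − cos π) = k,
    x(π) = (k/2)(π − sin π) = kπ/2.
Matching y(π) = 30 gives k = 30, consistent with x(π) = 30π/2. Therefore the specific cycloid is
    x(θ) = (30/2)(θ − sin θ),   y(θ) = (30/2)(1 − cos θ).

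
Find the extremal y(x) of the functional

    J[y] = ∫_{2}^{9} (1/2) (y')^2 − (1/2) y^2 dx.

The Lagrangian is L = (1/2) (y')^2 − (1/2) y^2.
Compute ∂L/∂y = -y, ∂L/∂y' = y'.
The Euler-Lagrange equation d/dx(∂L/∂y') − ∂L/∂y = 0 reduces to
    y'' + y = 0.
Its general solution is
    y(x) = A sin(x) + B cos(x),
with A, B fixed by the endpoint conditions.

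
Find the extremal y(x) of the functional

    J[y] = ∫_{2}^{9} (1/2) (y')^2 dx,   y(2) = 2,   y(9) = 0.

The Lagrangian is L = (1/2) (y')^2.
Compute ∂L/∂y = 0, ∂L/∂y' = y'.
The Euler-Lagrange equation d/dx(∂L/∂y') − ∂L/∂y = 0 reduces to
    y'' = 0.
Its general solution is
    y(x) = A x + B,
with A, B fixed by the endpoint conditions.
Applying the endpoint conditions y(2) = 2 and y(9) = 0: solve A·2 + B = 2 and A·9 + B = 0. Subtracting gives A(9 − 2) = 0 − 2, so A = -2/7, and B = 2 − A·2 = 18/7. Therefore
    y(x) = (-2/7) x + 18/7.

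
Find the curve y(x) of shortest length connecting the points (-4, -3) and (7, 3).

Arc-length functional: J[y] = ∫ sqrt(1 + (y')^2) dx.
Lagrangian L = sqrt(1 + (y')^2) has no explicit y dependence, so ∂L/∂y = 0 and the Euler-Lagrange equation gives
    d/dx( y' / sqrt(1 + (y')^2) ) = 0  ⇒  y' / sqrt(1 + (y')^2) = const.
Hence y' is constant, so y(x) is affine.
Fitting the endpoints (-4, -3) and (7, 3):
    slope m = (3 − (-3)) / (7 − (-4)) = 6/11,
    intercept c = (-3) − m·(-4) = -9/11.
Extremal: y(x) = (6/11) x - 9/11.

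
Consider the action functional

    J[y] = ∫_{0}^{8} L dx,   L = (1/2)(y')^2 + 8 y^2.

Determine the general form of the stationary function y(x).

The Lagrangian is L = (1/2)(y')^2 + 8 y^2.
∂L/∂y = 16y.
∂L/∂y' = y'.
The Euler-Lagrange equation d/dx(∂L/∂y') − ∂L/∂y = 0 becomes:
    y'' - 16 y = 0
General solution: y(x) = A e^(4x) + B e^(-4x), where A and B are arbitrary constants fixed by the endpoint conditions.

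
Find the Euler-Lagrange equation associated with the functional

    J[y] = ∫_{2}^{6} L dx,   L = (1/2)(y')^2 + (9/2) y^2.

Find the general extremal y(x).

The Lagrangian is L = (1/2)(y')^2 + (9/2) y^2.
∂L/∂y = 9y.
∂L/∂y' = y'.
The Euler-Lagrange equation d/dx(∂L/∂y') − ∂L/∂y = 0 becomes:
    y'' - 9 y = 0
General solution: y(x) = A e^(3x) + B e^(-3x), where A and B are arbitrary constants fixed by the endpoint conditions.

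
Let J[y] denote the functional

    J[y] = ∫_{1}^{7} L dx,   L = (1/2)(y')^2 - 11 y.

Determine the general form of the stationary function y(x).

The Lagrangian is L = (1/2)(y')^2 - 11 y.
∂L/∂y = -11.
∂L/∂y' = y'.
The Euler-Lagrange equation d/dx(∂L/∂y') − ∂L/∂y = 0 becomes:
    y'' + 11 = 0
General solution: y(x) = -(11/2) x^2 + A x + B, where A and B are arbitrary constants fixed by the endpoint conditions.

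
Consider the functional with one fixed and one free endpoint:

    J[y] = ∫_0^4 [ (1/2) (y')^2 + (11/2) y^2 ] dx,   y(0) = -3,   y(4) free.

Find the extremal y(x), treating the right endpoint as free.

The Lagrangian L = (1/2) (y')^2 + (11/2) y^2 gives
    ∂L/∂y = 11 y,   ∂L/∂y' = y'.
Euler-Lagrange: y'' − 11 y = 0.
With k = sqrt(11), the general solution is
    y(x) = A cosh(sqrt(11) x) + B sinh(sqrt(11) x).
Fixed left endpoint y(0) = -3 ⇒ A = -3.
The right endpoint x = 4 is free, so the natural (transversality) condition is ∂L/∂y' |_{x=4} = 0, i.e. y'(4) = 0.
Compute y'(x) = A k sinh(k x) + B k cosh(k x), so
    y'(4) = A k sinh(k·4) + B k cosh(k·4) = 0
    ⇒ B = −A tanh(k·4) = 3 tanh(sqrt(11)·4).
Therefore the extremal is
    y(x) = −3 cosh(sqrt(11) x) + 3 tanh(sqrt(11)·4) sinh(sqrt(11) x).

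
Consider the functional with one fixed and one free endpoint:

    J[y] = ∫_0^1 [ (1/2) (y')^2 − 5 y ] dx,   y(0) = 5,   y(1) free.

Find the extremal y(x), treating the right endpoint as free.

The Lagrangian L = (1/2) (y')^2 − 5 y gives
    ∂L/∂y = −5,   ∂L/∂y' = y'.
Euler-Lagrange: d/dx(y') − (−5) = 0, i.e. y'' + 5 = 0, so
    y(x) = −(5/2) x^2 + C1 x + C2.
Fixed left endpoint y(0) = 5 ⇒ C2 = 5.
The right endpoint x = 1 is free, so the natural (transversality) condition is ∂L/∂y' |_{x=1} = 0, i.e. y'(1) = 0.
Compute y'(x) = −5 x + C1, so y'(1) = −5 + C1 = 0 ⇒ C1 = 5.
Therefore the extremal is
    y(x) = −(5/2) x^2 + 5 x + 5.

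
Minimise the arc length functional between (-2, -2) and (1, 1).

Arc-length functional: J[y] = ∫ sqrt(1 + (y')^2) dx.
Lagrangian L = sqrt(1 + (y')^2) has no explicit y dependence, so ∂L/∂y = 0 and the Euler-Lagrange equation gives
    d/dx( y' / sqrt(1 + (y')^2) ) = 0  ⇒  y' / sqrt(1 + (y')^2) = const.
Hence y' is constant, so y(x) is affine.
Fitting the endpoints (-2, -2) and (1, 1):
    slope m = (1 − (-2)) / (1 − (-2)) = 1,
    intercept c = (-2) − m·(-2) = 0.
Extremal: y(x) = x.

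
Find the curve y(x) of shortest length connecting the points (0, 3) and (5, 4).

Arc-length functional: J[y] = ∫ sqrt(1 + (y')^2) dx.
Lagrangian L = sqrt(1 + (y')^2) has no explicit y dependence, so ∂L/∂y = 0 and the Euler-Lagrange equation gives
    d/dx( y' / sqrt(1 + (y')^2) ) = 0  ⇒  y' / sqrt(1 + (y')^2) = const.
Hence y' is constant, so y(x) is affine.
Fitting the endpoints (0, 3) and (5, 4):
    slope m = (4 − 3) / (5 − 0) = 1/5,
    intercept c = 3 − m·0 = 3.
Extremal: y(x) = (1/5) x + 3.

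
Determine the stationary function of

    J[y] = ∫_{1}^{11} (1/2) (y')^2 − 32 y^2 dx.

The Lagrangian is L = (1/2) (y')^2 − 32 y^2.
Compute ∂L/∂y = -64y, ∂L/∂y' = y'.
The Euler-Lagrange equation d/dx(∂L/∂y') − ∂L/∂y = 0 reduces to
    y'' + 64 y = 0.
Its general solution is
    y(x) = A sin(8x) + B cos(8x),
with A, B fixed by the endpoint conditions.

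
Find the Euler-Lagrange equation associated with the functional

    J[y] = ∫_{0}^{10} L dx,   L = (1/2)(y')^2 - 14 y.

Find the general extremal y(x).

The Lagrangian is L = (1/2)(y')^2 - 14 y.
∂L/∂y = -14.
∂L/∂y' = y'.
The Euler-Lagrange equation d/dx(∂L/∂y') − ∂L/∂y = 0 becomes:
    y'' + 14 = 0
General solution: y(x) = -7 x^2 + A x + B, where A and B are arbitrary constants fixed by the endpoint conditions.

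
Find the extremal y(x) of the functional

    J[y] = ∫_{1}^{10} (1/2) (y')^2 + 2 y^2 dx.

The Lagrangian is L = (1/2) (y')^2 + 2 y^2.
Compute ∂L/∂y = 4y, ∂L/∂y' = y'.
The Euler-Lagrange equation d/dx(∂L/∂y') − ∂L/∂y = 0 reduces to
    y'' − 4 y = 0.
Its general solution is
    y(x) = A e^(2x) + B e^(−2x),
with A, B fixed by the endpoint conditions.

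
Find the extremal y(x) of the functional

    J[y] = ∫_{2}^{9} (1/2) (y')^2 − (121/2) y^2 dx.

The Lagrangian is L = (1/2) (y')^2 − (121/2) y^2.
Compute ∂L/∂y = -121y, ∂L/∂y' = y'.
The Euler-Lagrange equation d/dx(∂L/∂y') − ∂L/∂y = 0 reduces to
    y'' + 121 y = 0.
Its general solution is
    y(x) = A sin(11x) + B cos(11x),
with A, B fixed by the endpoint conditions.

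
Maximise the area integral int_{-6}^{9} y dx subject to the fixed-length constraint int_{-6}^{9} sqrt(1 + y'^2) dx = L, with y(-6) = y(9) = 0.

Set up the augmented Lagrangian using a multiplier λ for the length constraint:
    F(y, y') = y − λ sqrt(1 + y'^2).
F has no explicit x dependence, so the Beltrami identity yields a first integral
    F − y' ∂F/∂y' = C.
Compute ∂F/∂y' = −λ y' / sqrt(1 + y'^2). Then
    y − λ sqrt(1 + y'^2) + λ y'^2 / sqrt(1 + y'^2) = C
    ⇒  y − λ / sqrt(1 + y'^2) = C.
Solving for y' and integrating gives
    (x − a)^2 + (y − b)^2 = λ^2,
a circular arc of radius λ. The constants a, b are determined by the endpoint conditions y(-6) = y(9) = 0, and λ is fixed implicitly by the length constraint
    ∫_{-6}^{9} sqrt(1 + y'^2) dx = L.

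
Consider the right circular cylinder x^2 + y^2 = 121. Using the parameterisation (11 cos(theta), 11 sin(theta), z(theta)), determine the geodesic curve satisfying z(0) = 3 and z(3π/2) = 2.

Parameterise the cylinder of radius R = 11 as
    r(θ) = (11 cos θ, 11 sin θ, z(θ)).
The arc-length element is
    ds = sqrt(121 + (dz/dθ)^2) dθ,
so the Lagrangian is L = sqrt(121 + z'^2).
L depends on z' only, not on z or θ, so ∂L/∂z = 0 and
    ∂L/∂z' = z' / sqrt(121 + z'^2).
The Euler-Lagrange equation gives
    d/dθ( z' / sqrt(121 + z'^2) ) = 0,
so z' is constant. Integrating once:
    z(θ) = a θ + b,
a helix on the cylinder (a straight line when the cylinder is unrolled). The constants a, b are determined by the endpoint conditions.
With endpoint conditions z(0) = 3 and z(3π/2) = 2: from z(0) = b we get b = 3, and a·3π/2 + 3 = 2 gives a = -2/(3π), so
    z(θ) = (-2/(3π)) θ + 3.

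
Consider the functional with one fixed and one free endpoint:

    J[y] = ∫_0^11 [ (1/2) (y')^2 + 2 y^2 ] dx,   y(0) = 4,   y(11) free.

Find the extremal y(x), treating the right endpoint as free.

The Lagrangian L = (1/2) (y')^2 + 2 y^2 gives
    ∂L/∂y = 4 y,   ∂L/∂y' = y'.
Euler-Lagrange: y'' − 4 y = 0.
With k = 2, the general solution is
    y(x) = A cosh(2 x) + B sinh(2 x).
Fixed left endpoint y(0) = 4 ⇒ A = 4.
The right endpoint x = 11 is free, so the natural (transversality) condition is ∂L/∂y' |_{x=11} = 0, i.e. y'(11) = 0.
Compute y'(x) = A k sinh(k x) + B k cosh(k x), so
    y'(11) = A k sinh(k·11) + B k cosh(k·11) = 0
    ⇒ B = −A tanh(k·11) = − 4 tanh(2·11).
Therefore the extremal is
    y(x) = 4 cosh(2 x) − 4 tanh(2·11) sinh(2 x).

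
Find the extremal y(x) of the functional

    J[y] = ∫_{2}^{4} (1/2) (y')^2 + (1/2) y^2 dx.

The Lagrangian is L = (1/2) (y')^2 + (1/2) y^2.
Compute ∂L/∂y = y, ∂L/∂y' = y'.
The Euler-Lagrange equation d/dx(∂L/∂y') − ∂L/∂y = 0 reduces to
    y'' − y = 0.
Its general solution is
    y(x) = A e^x + B e^(−x),
with A, B fixed by the endpoint conditions.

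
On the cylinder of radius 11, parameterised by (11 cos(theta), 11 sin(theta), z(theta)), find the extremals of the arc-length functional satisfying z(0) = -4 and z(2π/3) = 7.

Parameterise the cylinder of radius R = 11 as
    r(θ) = (11 cos θ, 11 sin θ, z(θ)).
The arc-length element is
    ds = sqrt(121 + (dz/dθ)^2) dθ,
so the Lagrangian is L = sqrt(121 + z'^2).
L depends on z' only, not on z or θ, so ∂L/∂z = 0 and
    ∂L/∂z' = z' / sqrt(121 + z'^2).
The Euler-Lagrange equation gives
    d/dθ( z' / sqrt(121 + z'^2) ) = 0,
so z' is constant. Integrating once:
    z(θ) = a θ + b,
a helix on the cylinder (a straight line when the cylinder is unrolled). The constants a, b are determined by the endpoint conditions.
With endpoint conditions z(0) = -4 and z(2π/3) = 7: from z(0) = b we get b = -4, and a·2π/3 + -4 = 7 gives a = 33/(2π), so
    z(θ) = (33/(2π)) θ − 4.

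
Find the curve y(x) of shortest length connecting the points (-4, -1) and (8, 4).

Arc-length functional: J[y] = ∫ sqrt(1 + (y')^2) dx.
Lagrangian L = sqrt(1 + (y')^2) has no explicit y dependence, so ∂L/∂y = 0 and the Euler-Lagrange equation gives
    d/dx( y' / sqrt(1 + (y')^2) ) = 0  ⇒  y' / sqrt(1 + (y')^2) = const.
Hence y' is constant, so y(x) is affine.
Fitting the endpoints (-4, -1) and (8, 4):
    slope m = (4 − (-1)) / (8 − (-4)) = 5/12,
    intercept c = (-1) − m·(-4) = 2/3.
Extremal: y(x) = (5/12) x + 2/3.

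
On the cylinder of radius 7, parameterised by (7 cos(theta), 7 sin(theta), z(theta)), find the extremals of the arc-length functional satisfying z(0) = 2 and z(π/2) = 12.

Parameterise the cylinder of radius R = 7 as
    r(θ) = (7 cos θ, 7 sin θ, z(θ)).
The arc-length element is
    ds = sqrt(49 + (dz/dθ)^2) dθ,
so the Lagrangian is L = sqrt(49 + z'^2).
L depends on z' only, not on z or θ, so ∂L/∂z = 0 and
    ∂L/∂z' = z' / sqrt(49 + z'^2).
The Euler-Lagrange equation gives
    d/dθ( z' / sqrt(49 + z'^2) ) = 0,
so z' is constant. Integrating once:
    z(θ) = a θ + b,
a helix on the cylinder (a straight line when the cylinder is unrolled). The constants a, b are determined by the endpoint conditions.
With endpoint conditions z(0) = 2 and z(π/2) = 12: from z(0) = b we get b = 2, and a·π/2 + 2 = 12 gives a = 20/π, so
    z(θ) = (20/π) θ + 2.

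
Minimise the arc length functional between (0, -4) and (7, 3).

Arc-length functional: J[y] = ∫ sqrt(1 + (y')^2) dx.
Lagrangian L = sqrt(1 + (y')^2) has no explicit y dependence, so ∂L/∂y = 0 and the Euler-Lagrange equation gives
    d/dx( y' / sqrt(1 + (y')^2) ) = 0  ⇒  y' / sqrt(1 + (y')^2) = const.
Hence y' is constant, so y(x) is affine.
Fitting the endpoints (0, -4) and (7, 3):
    slope m = (3 − (-4)) / (7 − 0) = 1,
    intercept c = (-4) − m·0 = -4.
Extremal: y(x) = x - 4.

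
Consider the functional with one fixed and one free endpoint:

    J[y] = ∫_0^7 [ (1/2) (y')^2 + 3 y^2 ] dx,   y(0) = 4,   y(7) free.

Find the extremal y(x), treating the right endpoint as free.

The Lagrangian L = (1/2) (y')^2 + 3 y^2 gives
    ∂L/∂y = 6 y,   ∂L/∂y' = y'.
Euler-Lagrange: y'' − 6 y = 0.
With k = sqrt(6), the general solution is
    y(x) = A cosh(sqrt(6) x) + B sinh(sqrt(6) x).
Fixed left endpoint y(0) = 4 ⇒ A = 4.
The right endpoint x = 7 is free, so the natural (transversality) condition is ∂L/∂y' |_{x=7} = 0, i.e. y'(7) = 0.
Compute y'(x) = A k sinh(k x) + B k cosh(k x), so
    y'(7) = A k sinh(k·7) + B k cosh(k·7) = 0
    ⇒ B = −A tanh(k·7) = − 4 tanh(sqrt(6)·7).
Therefore the extremal is
    y(x) = 4 cosh(sqrt(6) x) − 4 tanh(sqrt(6)·7) sinh(sqrt(6) x).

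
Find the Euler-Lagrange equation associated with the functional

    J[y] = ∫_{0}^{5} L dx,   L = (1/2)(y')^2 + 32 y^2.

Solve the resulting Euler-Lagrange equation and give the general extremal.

The Lagrangian is L = (1/2)(y')^2 + 32 y^2.
∂L/∂y = 64y.
∂L/∂y' = y'.
The Euler-Lagrange equation d/dx(∂L/∂y') − ∂L/∂y = 0 becomes:
    y'' - 64 y = 0
General solution: y(x) = A e^(8x) + B e^(-8x), where A and B are arbitrary constants fixed by the endpoint conditions.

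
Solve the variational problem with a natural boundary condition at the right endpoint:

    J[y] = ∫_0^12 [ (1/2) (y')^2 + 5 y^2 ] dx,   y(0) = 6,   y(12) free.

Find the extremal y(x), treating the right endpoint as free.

The Lagrangian L = (1/2) (y')^2 + 5 y^2 gives
    ∂L/∂y = 10 y,   ∂L/∂y' = y'.
Euler-Lagrange: y'' − 10 y = 0.
With k = sqrt(10), the general solution is
    y(x) = A cosh(sqrt(10) x) + B sinh(sqrt(10) x).
Fixed left endpoint y(0) = 6 ⇒ A = 6.
The right endpoint x = 12 is free, so the natural (transversality) condition is ∂L/∂y' |_{x=12} = 0, i.e. y'(12) = 0.
Compute y'(x) = A k sinh(k x) + B k cosh(k x), so
    y'(12) = A k sinh(k·12) + B k cosh(k·12) = 0
    ⇒ B = −A tanh(k·12) = − 6 tanh(sqrt(10)·12).
Therefore the extremal is
    y(x) = 6 cosh(sqrt(10) x) − 6 tanh(sqrt(10)·12) sinh(sqrt(10) x).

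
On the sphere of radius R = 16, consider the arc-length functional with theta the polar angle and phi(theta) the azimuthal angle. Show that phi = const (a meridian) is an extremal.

On the sphere of radius R = 16 with spherical coordinates (θ, φ), the induced metric is
    ds^2 = 256(dθ^2 + sin^2(θ) dφ^2).
Using θ as the parameter, the arc-length functional becomes
    J[φ] = ∫ 16 sqrt(1 + sin^2(θ) (dφ/dθ)^2) dθ.
So L = 16 sqrt(1 + sin^2(θ) φ'^2). Compute
    ∂L/∂φ = 0  (L has no explicit φ dependence),
    ∂L/∂φ' = 16 sin^2(θ) φ' / sqrt(1 + sin^2(θ) φ'^2).
For the candidate φ(θ) = c (constant), φ' = 0, so ∂L/∂φ' evaluated along the candidate vanishes, and ∂L/∂φ is identically zero. Hence
    d/dθ(∂L/∂φ') − ∂L/∂φ = 0
is satisfied. Therefore meridians φ = const are extremals of arc length — they are geodesics on the sphere.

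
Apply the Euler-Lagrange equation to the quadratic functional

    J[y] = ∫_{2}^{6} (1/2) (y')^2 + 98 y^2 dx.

The Lagrangian is L = (1/2) (y')^2 + 98 y^2.
Compute ∂L/∂y = 196y, ∂L/∂y' = y'.
The Euler-Lagrange equation d/dx(∂L/∂y') − ∂L/∂y = 0 reduces to
    y'' − 196 y = 0.
Its general solution is
    y(x) = A e^(14x) + B e^(−14x),
with A, B fixed by the endpoint conditions.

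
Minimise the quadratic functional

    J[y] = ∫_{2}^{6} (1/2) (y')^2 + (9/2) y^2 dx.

The Lagrangian is L = (1/2) (y')^2 + (9/2) y^2.
Compute ∂L/∂y = 9y, ∂L/∂y' = y'.
The Euler-Lagrange equation d/dx(∂L/∂y') − ∂L/∂y = 0 reduces to
    y'' − 9 y = 0.
Its general solution is
    y(x) = A e^(3x) + B e^(−3x),
with A, B fixed by the endpoint conditions.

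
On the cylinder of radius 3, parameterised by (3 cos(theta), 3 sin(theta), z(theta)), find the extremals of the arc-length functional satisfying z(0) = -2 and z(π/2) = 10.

Parameterise the cylinder of radius R = 3 as
    r(θ) = (3 cos θ, 3 sin θ, z(θ)).
The arc-length element is
    ds = sqrt(9 + (dz/dθ)^2) dθ,
so the Lagrangian is L = sqrt(9 + z'^2).
L depends on z' only, not on z or θ, so ∂L/∂z = 0 and
    ∂L/∂z' = z' / sqrt(9 + z'^2).
The Euler-Lagrange equation gives
    d/dθ( z' / sqrt(9 + z'^2) ) = 0,
so z' is constant. Integrating once:
    z(θ) = a θ + b,
a helix on the cylinder (a straight line when the cylinder is unrolled). The constants a, b are determined by the endpoint conditions.
With endpoint conditions z(0) = -2 and z(π/2) = 10: from z(0) = b we get b = -2, and a·π/2 + -2 = 10 gives a = 24/π, so
    z(θ) = (24/π) θ − 2.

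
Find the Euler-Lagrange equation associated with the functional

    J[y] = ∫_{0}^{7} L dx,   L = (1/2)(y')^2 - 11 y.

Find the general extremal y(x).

The Lagrangian is L = (1/2)(y')^2 - 11 y.
∂L/∂y = -11.
∂L/∂y' = y'.
The Euler-Lagrange equation d/dx(∂L/∂y') − ∂L/∂y = 0 becomes:
    y'' + 11 = 0
General solution: y(x) = -(11/2) x^2 + A x + B, where A and B are arbitrary constants fixed by the endpoint conditions.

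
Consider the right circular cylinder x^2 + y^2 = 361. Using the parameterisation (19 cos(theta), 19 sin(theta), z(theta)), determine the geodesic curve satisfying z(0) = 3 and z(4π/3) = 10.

Parameterise the cylinder of radius R = 19 as
    r(θ) = (19 cos θ, 19 sin θ, z(θ)).
The arc-length element is
    ds = sqrt(361 + (dz/dθ)^2) dθ,
so the Lagrangian is L = sqrt(361 + z'^2).
L depends on z' only, not on z or θ, so ∂L/∂z = 0 and
    ∂L/∂z' = z' / sqrt(361 + z'^2).
The Euler-Lagrange equation gives
    d/dθ( z' / sqrt(361 + z'^2) ) = 0,
so z' is constant. Integrating once:
    z(θ) = a θ + b,
a helix on the cylinder (a straight line when the cylinder is unrolled). The constants a, b are determined by the endpoint conditions.
With endpoint conditions z(0) = 3 and z(4π/3) = 10: from z(0) = b we get b = 3, and a·4π/3 + 3 = 10 gives a = 21/(4π), so
    z(θ) = (21/(4π)) θ + 3.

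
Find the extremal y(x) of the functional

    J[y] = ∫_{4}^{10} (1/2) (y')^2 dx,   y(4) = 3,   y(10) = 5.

The Lagrangian is L = (1/2) (y')^2.
Compute ∂L/∂y = 0, ∂L/∂y' = y'.
The Euler-Lagrange equation d/dx(∂L/∂y') − ∂L/∂y = 0 reduces to
    y'' = 0.
Its general solution is
    y(x) = A x + B,
with A, B fixed by the endpoint conditions.
Applying the endpoint conditions y(4) = 3 and y(10) = 5: solve A·4 + B = 3 and A·10 + B = 5. Subtracting gives A(10 − 4) = 5 − 3, so A = 1/3, and B = 3 − A·4 = 5/3. Therefore
    y(x) = (1/3) x + 5/3.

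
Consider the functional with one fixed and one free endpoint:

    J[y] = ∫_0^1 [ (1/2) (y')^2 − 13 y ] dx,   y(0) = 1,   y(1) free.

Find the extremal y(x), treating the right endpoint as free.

The Lagrangian L = (1/2) (y')^2 − 13 y gives
    ∂L/∂y = −13,   ∂L/∂y' = y'.
Euler-Lagrange: d/dx(y') − (−13) = 0, i.e. y'' + 13 = 0, so
    y(x) = −(13/2) x^2 + C1 x + C2.
Fixed left endpoint y(0) = 1 ⇒ C2 = 1.
The right endpoint x = 1 is free, so the natural (transversality) condition is ∂L/∂y' |_{x=1} = 0, i.e. y'(1) = 0.
Compute y'(x) = −13 x + C1, so y'(1) = −13 + C1 = 0 ⇒ C1 = 13.
Therefore the extremal is
    y(x) = −(13/2) x^2 + 13 x + 1.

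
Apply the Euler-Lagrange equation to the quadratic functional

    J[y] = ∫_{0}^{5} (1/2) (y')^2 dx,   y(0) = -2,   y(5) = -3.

The Lagrangian is L = (1/2) (y')^2.
Compute ∂L/∂y = 0, ∂L/∂y' = y'.
The Euler-Lagrange equation d/dx(∂L/∂y') − ∂L/∂y = 0 reduces to
    y'' = 0.
Its general solution is
    y(x) = A x + B,
with A, B fixed by the endpoint conditions.
Applying the endpoint conditions y(0) = -2 and y(5) = -3: solve A·0 + B = -2 and A·5 + B = -3. Subtracting gives A(5 − 0) = -3 − -2, so A = -1/5, and B = -2 − A·0 = -2. Therefore
    y(x) = (-1/5) x - 2.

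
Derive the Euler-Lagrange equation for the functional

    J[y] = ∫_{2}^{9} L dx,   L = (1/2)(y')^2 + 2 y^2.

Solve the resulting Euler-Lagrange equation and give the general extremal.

The Lagrangian is L = (1/2)(y')^2 + 2 y^2.
∂L/∂y = 4y.
∂L/∂y' = y'.
The Euler-Lagrange equation d/dx(∂L/∂y') − ∂L/∂y = 0 becomes:
    y'' - 4 y = 0
General solution: y(x) = A e^(2x) + B e^(-2x), where A and B are arbitrary constants fixed by the endpoint conditions.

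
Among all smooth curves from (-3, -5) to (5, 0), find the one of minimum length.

Arc-length functional: J[y] = ∫ sqrt(1 + (y')^2) dx.
Lagrangian L = sqrt(1 + (y')^2) has no explicit y dependence, so ∂L/∂y = 0 and the Euler-Lagrange equation gives
    d/dx( y' / sqrt(1 + (y')^2) ) = 0  ⇒  y' / sqrt(1 + (y')^2) = const.
Hence y' is constant, so y(x) is affine.
Fitting the endpoints (-3, -5) and (5, 0):
    slope m = (0 − (-5)) / (5 − (-3)) = 5/8,
    intercept c = (-5) − m·(-3) = -25/8.
Extremal: y(x) = (5/8) x - 25/8.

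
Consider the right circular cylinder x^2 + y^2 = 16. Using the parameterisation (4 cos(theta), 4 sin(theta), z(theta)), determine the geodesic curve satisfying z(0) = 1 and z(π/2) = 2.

Parameterise the cylinder of radius R = 4 as
    r(θ) = (4 cos θ, 4 sin θ, z(θ)).
The arc-length element is
    ds = sqrt(16 + (dz/dθ)^2) dθ,
so the Lagrangian is L = sqrt(16 + z'^2).
L depends on z' only, not on z or θ, so ∂L/∂z = 0 and
    ∂L/∂z' = z' / sqrt(16 + z'^2).
The Euler-Lagrange equation gives
    d/dθ( z' / sqrt(16 + z'^2) ) = 0,
so z' is constant. Integrating once:
    z(θ) = a θ + b,
a helix on the cylinder (a straight line when the cylinder is unrolled). The constants a, b are determined by the endpoint conditions.
With endpoint conditions z(0) = 1 and z(π/2) = 2: from z(0) = b we get b = 1, and a·π/2 + 1 = 2 gives a = 2/π, so
    z(θ) = (2/π) θ + 1.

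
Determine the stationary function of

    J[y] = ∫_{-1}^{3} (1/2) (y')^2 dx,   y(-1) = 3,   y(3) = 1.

The Lagrangian is L = (1/2) (y')^2.
Compute ∂L/∂y = 0, ∂L/∂y' = y'.
The Euler-Lagrange equation d/dx(∂L/∂y') − ∂L/∂y = 0 reduces to
    y'' = 0.
Its general solution is
    y(x) = A x + B,
with A, B fixed by the endpoint conditions.
Applying the endpoint conditions y(-1) = 3 and y(3) = 1: solve A·-1 + B = 3 and A·3 + B = 1. Subtracting gives A(3 − -1) = 1 − 3, so A = -1/2, and B = 3 − A·-1 = 5/2. Therefore
    y(x) = (-1/2) x + 5/2.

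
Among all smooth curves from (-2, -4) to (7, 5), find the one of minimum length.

Arc-length functional: J[y] = ∫ sqrt(1 + (y')^2) dx.
Lagrangian L = sqrt(1 + (y')^2) has no explicit y dependence, so ∂L/∂y = 0 and the Euler-Lagrange equation gives
    d/dx( y' / sqrt(1 + (y')^2) ) = 0  ⇒  y' / sqrt(1 + (y')^2) = const.
Hence y' is constant, so y(x) is affine.
Fitting the endpoints (-2, -4) and (7, 5):
    slope m = (5 − (-4)) / (7 − (-2)) = 1,
    intercept c = (-4) − m·(-2) = -2.
Extremal: y(x) = x - 2.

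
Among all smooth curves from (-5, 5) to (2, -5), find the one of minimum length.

Arc-length functional: J[y] = ∫ sqrt(1 + (y')^2) dx.
Lagrangian L = sqrt(1 + (y')^2) has no explicit y dependence, so ∂L/∂y = 0 and the Euler-Lagrange equation gives
    d/dx( y' / sqrt(1 + (y')^2) ) = 0  ⇒  y' / sqrt(1 + (y')^2) = const.
Hence y' is constant, so y(x) is affine.
Fitting the endpoints (-5, 5) and (2, -5):
    slope m = ((-5) − 5) / (2 − (-5)) = -10/7,
    intercept c = 5 − m·(-5) = -15/7.
Extremal: y(x) = (-10/7) x - 15/7.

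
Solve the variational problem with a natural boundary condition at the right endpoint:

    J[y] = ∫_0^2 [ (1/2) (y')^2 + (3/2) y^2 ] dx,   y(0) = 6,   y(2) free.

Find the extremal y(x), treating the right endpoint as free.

The Lagrangian L = (1/2) (y')^2 + (3/2) y^2 gives
    ∂L/∂y = 3 y,   ∂L/∂y' = y'.
Euler-Lagrange: y'' − 3 y = 0.
With k = sqrt(3), the general solution is
    y(x) = A cosh(sqrt(3) x) + B sinh(sqrt(3) x).
Fixed left endpoint y(0) = 6 ⇒ A = 6.
The right endpoint x = 2 is free, so the natural (transversality) condition is ∂L/∂y' |_{x=2} = 0, i.e. y'(2) = 0.
Compute y'(x) = A k sinh(k x) + B k cosh(k x), so
    y'(2) = A k sinh(k·2) + B k cosh(k·2) = 0
    ⇒ B = −A tanh(k·2) = − 6 tanh(sqrt(3)·2).
Therefore the extremal is
    y(x) = 6 cosh(sqrt(3) x) − 6 tanh(sqrt(3)·2) sinh(sqrt(3) x).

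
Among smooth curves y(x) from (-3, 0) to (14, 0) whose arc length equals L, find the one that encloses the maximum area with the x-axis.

Set up the augmented Lagrangian using a multiplier λ for the length constraint:
    F(y, y') = y − λ sqrt(1 + y'^2).
F has no explicit x dependence, so the Beltrami identity yields a first integral
    F − y' ∂F/∂y' = C.
Compute ∂F/∂y' = −λ y' / sqrt(1 + y'^2). Then
    y − λ sqrt(1 + y'^2) + λ y'^2 / sqrt(1 + y'^2) = C
    ⇒  y − λ / sqrt(1 + y'^2) = C.
Solving for y' and integrating gives
    (x − a)^2 + (y − b)^2 = λ^2,
a circular arc of radius λ. The constants a, b are determined by the endpoint conditions y(-3) = y(14) = 0, and λ is fixed implicitly by the length constraint
    ∫_{-3}^{14} sqrt(1 + y'^2) dx = L.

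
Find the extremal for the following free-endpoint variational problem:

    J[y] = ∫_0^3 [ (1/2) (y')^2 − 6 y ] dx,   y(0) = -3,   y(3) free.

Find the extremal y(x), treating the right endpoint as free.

The Lagrangian L = (1/2) (y')^2 − 6 y gives
    ∂L/∂y = −6,   ∂L/∂y' = y'.
Euler-Lagrange: d/dx(y') − (−6) = 0, i.e. y'' + 6 = 0, so
    y(x) = −(6/2) x^2 + C1 x + C2.
Fixed left endpoint y(0) = -3 ⇒ C2 = -3.
The right endpoint x = 3 is free, so the natural (transversality) condition is ∂L/∂y' |_{x=3} = 0, i.e. y'(3) = 0.
Compute y'(x) = −6 x + C1, so y'(3) = −18 + C1 = 0 ⇒ C1 = 18.
Therefore the extremal is
    y(x) = −3 x^2 + 18 x − 3.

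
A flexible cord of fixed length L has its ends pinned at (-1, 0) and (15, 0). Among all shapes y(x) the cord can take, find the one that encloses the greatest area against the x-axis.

Set up the augmented Lagrangian using a multiplier λ for the length constraint:
    F(y, y') = y − λ sqrt(1 + y'^2).
F has no explicit x dependence, so the Beltrami identity yields a first integral
    F − y' ∂F/∂y' = C.
Compute ∂F/∂y' = −λ y' / sqrt(1 + y'^2). Then
    y − λ sqrt(1 + y'^2) + λ y'^2 / sqrt(1 + y'^2) = C
    ⇒  y − λ / sqrt(1 + y'^2) = C.
Solving for y' and integrating gives
    (x − a)^2 + (y − b)^2 = λ^2,
a circular arc of radius λ. The constants a, b are determined by the endpoint conditions y(-1) = y(15) = 0, and λ is fixed implicitly by the length constraint
    ∫_{-1}^{15} sqrt(1 + y'^2) dx = L.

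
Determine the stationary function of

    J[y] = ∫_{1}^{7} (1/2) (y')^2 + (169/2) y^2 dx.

The Lagrangian is L = (1/2) (y')^2 + (169/2) y^2.
Compute ∂L/∂y = 169y, ∂L/∂y' = y'.
The Euler-Lagrange equation d/dx(∂L/∂y') − ∂L/∂y = 0 reduces to
    y'' − 169 y = 0.
Its general solution is
    y(x) = A e^(13x) + B e^(−13x),
with A, B fixed by the endpoint conditions.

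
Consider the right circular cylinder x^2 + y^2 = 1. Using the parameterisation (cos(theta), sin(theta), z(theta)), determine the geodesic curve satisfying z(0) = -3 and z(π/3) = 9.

Parameterise the cylinder of radius R = 1 as
    r(θ) = (cos θ, sin θ, z(θ)).
The arc-length element is
    ds = sqrt(1 + (dz/dθ)^2) dθ,
so the Lagrangian is L = sqrt(1 + z'^2).
L depends on z' only, not on z or θ, so ∂L/∂z = 0 and
    ∂L/∂z' = z' / sqrt(1 + z'^2).
The Euler-Lagrange equation gives
    d/dθ( z' / sqrt(1 + z'^2) ) = 0,
so z' is constant. Integrating once:
    z(θ) = a θ + b,
a helix on the cylinder (a straight line when the cylinder is unrolled). The constants a, b are determined by the endpoint conditions.
With endpoint conditions z(0) = -3 and z(π/3) = 9: from z(0) = b we get b = -3, and a·π/3 + -3 = 9 gives a = 36/π, so
    z(θ) = (36/π) θ − 3.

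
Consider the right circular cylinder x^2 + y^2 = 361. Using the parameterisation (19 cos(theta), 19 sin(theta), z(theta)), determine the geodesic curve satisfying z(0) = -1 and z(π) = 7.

Parameterise the cylinder of radius R = 19 as
    r(θ) = (19 cos θ, 19 sin θ, z(θ)).
The arc-length element is
    ds = sqrt(361 + (dz/dθ)^2) dθ,
so the Lagrangian is L = sqrt(361 + z'^2).
L depends on z' only, not on z or θ, so ∂L/∂z = 0 and
    ∂L/∂z' = z' / sqrt(361 + z'^2).
The Euler-Lagrange equation gives
    d/dθ( z' / sqrt(361 + z'^2) ) = 0,
so z' is constant. Integrating once:
    z(θ) = a θ + b,
a helix on the cylinder (a straight line when the cylinder is unrolled). The constants a, b are determined by the endpoint conditions.
With endpoint conditions z(0) = -1 and z(π) = 7: from z(0) = b we get b = -1, and a·π + -1 = 7 gives a = 8/π, so
    z(θ) = (8/π) θ − 1.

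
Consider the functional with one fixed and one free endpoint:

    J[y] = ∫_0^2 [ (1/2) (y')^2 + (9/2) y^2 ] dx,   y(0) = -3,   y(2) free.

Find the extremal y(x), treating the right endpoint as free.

The Lagrangian L = (1/2) (y')^2 + (9/2) y^2 gives
    ∂L/∂y = 9 y,   ∂L/∂y' = y'.
Euler-Lagrange: y'' − 9 y = 0.
With k = 3, the general solution is
    y(x) = A cosh(3 x) + B sinh(3 x).
Fixed left endpoint y(0) = -3 ⇒ A = -3.
The right endpoint x = 2 is free, so the natural (transversality) condition is ∂L/∂y' |_{x=2} = 0, i.e. y'(2) = 0.
Compute y'(x) = A k sinh(k x) + B k cosh(k x), so
    y'(2) = A k sinh(k·2) + B k cosh(k·2) = 0
    ⇒ B = −A tanh(k·2) = 3 tanh(3·2).
Therefore the extremal is
    y(x) = −3 cosh(3 x) + 3 tanh(3·2) sinh(3 x).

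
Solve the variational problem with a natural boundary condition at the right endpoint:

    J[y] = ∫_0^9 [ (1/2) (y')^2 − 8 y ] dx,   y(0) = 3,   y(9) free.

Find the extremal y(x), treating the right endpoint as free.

The Lagrangian L = (1/2) (y')^2 − 8 y gives
    ∂L/∂y = −8,   ∂L/∂y' = y'.
Euler-Lagrange: d/dx(y') − (−8) = 0, i.e. y'' + 8 = 0, so
    y(x) = −(8/2) x^2 + C1 x + C2.
Fixed left endpoint y(0) = 3 ⇒ C2 = 3.
The right endpoint x = 9 is free, so the natural (transversality) condition is ∂L/∂y' |_{x=9} = 0, i.e. y'(9) = 0.
Compute y'(x) = −8 x + C1, so y'(9) = −72 + C1 = 0 ⇒ C1 = 72.
Therefore the extremal is
    y(x) = −4 x^2 + 72 x + 3.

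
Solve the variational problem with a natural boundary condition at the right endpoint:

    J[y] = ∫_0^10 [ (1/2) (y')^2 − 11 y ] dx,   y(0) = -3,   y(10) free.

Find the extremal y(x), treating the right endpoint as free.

The Lagrangian L = (1/2) (y')^2 − 11 y gives
    ∂L/∂y = −11,   ∂L/∂y' = y'.
Euler-Lagrange: d/dx(y') − (−11) = 0, i.e. y'' + 11 = 0, so
    y(x) = −(11/2) x^2 + C1 x + C2.
Fixed left endpoint y(0) = -3 ⇒ C2 = -3.
The right endpoint x = 10 is free, so the natural (transversality) condition is ∂L/∂y' |_{x=10} = 0, i.e. y'(10) = 0.
Compute y'(x) = −11 x + C1, so y'(10) = −110 + C1 = 0 ⇒ C1 = 110.
Therefore the extremal is
    y(x) = −(11/2) x^2 + 110 x − 3.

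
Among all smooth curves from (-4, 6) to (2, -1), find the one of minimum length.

Arc-length functional: J[y] = ∫ sqrt(1 + (y')^2) dx.
Lagrangian L = sqrt(1 + (y')^2) has no explicit y dependence, so ∂L/∂y = 0 and the Euler-Lagrange equation gives
    d/dx( y' / sqrt(1 + (y')^2) ) = 0  ⇒  y' / sqrt(1 + (y')^2) = const.
Hence y' is constant, so y(x) is affine.
Fitting the endpoints (-4, 6) and (2, -1):
    slope m = ((-1) − 6) / (2 − (-4)) = -7/6,
    intercept c = 6 − m·(-4) = 4/3.
Extremal: y(x) = (-7/6) x + 4/3.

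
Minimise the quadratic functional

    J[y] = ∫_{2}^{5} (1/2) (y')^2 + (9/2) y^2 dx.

The Lagrangian is L = (1/2) (y')^2 + (9/2) y^2.
Compute ∂L/∂y = 9y, ∂L/∂y' = y'.
The Euler-Lagrange equation d/dx(∂L/∂y') − ∂L/∂y = 0 reduces to
    y'' − 9 y = 0.
Its general solution is
    y(x) = A e^(3x) + B e^(−3x),
with A, B fixed by the endpoint conditions.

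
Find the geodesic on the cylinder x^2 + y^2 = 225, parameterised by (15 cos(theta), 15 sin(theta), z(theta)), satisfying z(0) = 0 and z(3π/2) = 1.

Parameterise the cylinder of radius R = 15 as
    r(θ) = (15 cos θ, 15 sin θ, z(θ)).
The arc-length element is
    ds = sqrt(225 + (dz/dθ)^2) dθ,
so the Lagrangian is L = sqrt(225 + z'^2).
L depends on z' only, not on z or θ, so ∂L/∂z = 0 and
    ∂L/∂z' = z' / sqrt(225 + z'^2).
The Euler-Lagrange equation gives
    d/dθ( z' / sqrt(225 + z'^2) ) = 0,
so z' is constant. Integrating once:
    z(θ) = a θ + b,
a helix on the cylinder (a straight line when the cylinder is unrolled). The constants a, b are determined by the endpoint conditions.
With endpoint conditions z(0) = 0 and z(3π/2) = 1: from z(0) = b we get b = 0, and a·3π/2 + 0 = 1 gives a = 2/(3π), so
    z(θ) = (2/(3π)) θ.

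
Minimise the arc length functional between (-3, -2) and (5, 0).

Arc-length functional: J[y] = ∫ sqrt(1 + (y')^2) dx.
Lagrangian L = sqrt(1 + (y')^2) has no explicit y dependence, so ∂L/∂y = 0 and the Euler-Lagrange equation gives
    d/dx( y' / sqrt(1 + (y')^2) ) = 0  ⇒  y' / sqrt(1 + (y')^2) = const.
Hence y' is constant, so y(x) is affine.
Fitting the endpoints (-3, -2) and (5, 0):
    slope m = (0 − (-2)) / (5 − (-3)) = 1/4,
    intercept c = (-2) − m·(-3) = -5/4.
Extremal: y(x) = (1/4) x - 5/4.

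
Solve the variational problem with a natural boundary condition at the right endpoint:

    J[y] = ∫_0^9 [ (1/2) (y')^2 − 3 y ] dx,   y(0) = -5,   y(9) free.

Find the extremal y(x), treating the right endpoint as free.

The Lagrangian L = (1/2) (y')^2 − 3 y gives
    ∂L/∂y = −3,   ∂L/∂y' = y'.
Euler-Lagrange: d/dx(y') − (−3) = 0, i.e. y'' + 3 = 0, so
    y(x) = −(3/2) x^2 + C1 x + C2.
Fixed left endpoint y(0) = -5 ⇒ C2 = -5.
The right endpoint x = 9 is free, so the natural (transversality) condition is ∂L/∂y' |_{x=9} = 0, i.e. y'(9) = 0.
Compute y'(x) = −3 x + C1, so y'(9) = −27 + C1 = 0 ⇒ C1 = 27.
Therefore the extremal is
    y(x) = −(3/2) x^2 + 27 x − 5.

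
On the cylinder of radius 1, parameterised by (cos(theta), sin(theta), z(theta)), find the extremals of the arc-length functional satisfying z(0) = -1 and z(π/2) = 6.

Parameterise the cylinder of radius R = 1 as
    r(θ) = (cos θ, sin θ, z(θ)).
The arc-length element is
    ds = sqrt(1 + (dz/dθ)^2) dθ,
so the Lagrangian is L = sqrt(1 + z'^2).
L depends on z' only, not on z or θ, so ∂L/∂z = 0 and
    ∂L/∂z' = z' / sqrt(1 + z'^2).
The Euler-Lagrange equation gives
    d/dθ( z' / sqrt(1 + z'^2) ) = 0,
so z' is constant. Integrating once:
    z(θ) = a θ + b,
a helix on the cylinder (a straight line when the cylinder is unrolled). The constants a, b are determined by the endpoint conditions.
With endpoint conditions z(0) = -1 and z(π/2) = 6: from z(0) = b we get b = -1, and a·π/2 + -1 = 6 gives a = 14/π, so
    z(θ) = (14/π) θ − 1.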